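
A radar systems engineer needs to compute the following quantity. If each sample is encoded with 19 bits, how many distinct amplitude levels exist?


Number of quantization levels = 2^N
= 2^19
= 524288

524288


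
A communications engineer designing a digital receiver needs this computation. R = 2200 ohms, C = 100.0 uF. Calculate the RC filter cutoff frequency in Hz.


Cutoff frequency of a first-order RC filter:
fc = 1 / (2 * pi * R * C)
C = 100.0 uF = 0.0001 F
fc = 1 / (2 * pi * 2200 * 0.0001)
   = 1 / 1.3823007675795
   = 0.723432 Hz

0.723432 Hz


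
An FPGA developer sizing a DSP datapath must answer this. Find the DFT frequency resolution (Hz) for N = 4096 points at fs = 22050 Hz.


DFT frequency resolution:
df = fs / N
   = 22050 / 4096
   = 5.3833 Hz

5.3833 Hz


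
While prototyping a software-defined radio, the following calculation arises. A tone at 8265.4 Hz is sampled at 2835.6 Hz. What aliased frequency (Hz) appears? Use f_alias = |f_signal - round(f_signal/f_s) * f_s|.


Compute the nearest integer multiple of fs to the signal:
n = round(8265.4 / 2835.6) = 3
f_alias = |8265.4 - 3 * 2835.6|
        = |8265.4 - 8506.8|
        = 241.4 Hz

241.4


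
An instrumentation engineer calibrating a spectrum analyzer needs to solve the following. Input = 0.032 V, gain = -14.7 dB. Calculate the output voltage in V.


Output voltage from dB gain:
V_out = V_in * 10^(gain_dB / 20)
      = 0.032 * 10^(-14.7 / 20)
      = 0.032 * 0.184077
      = 0.0059 V

0.0059 V


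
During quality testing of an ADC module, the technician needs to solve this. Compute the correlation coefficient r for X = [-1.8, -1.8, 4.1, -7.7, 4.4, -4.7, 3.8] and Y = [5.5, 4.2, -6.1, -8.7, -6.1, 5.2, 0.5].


Pearson correlation coefficient (population):
r = cov(X,Y) / (std(X) * std(Y))
Mean X = -0.5286, Mean Y = -0.7857
Cov(X,Y) = -3.966735
Std(X) = 4.416112, Std(Y) = 5.618446
r = -0.1599

-0.1599


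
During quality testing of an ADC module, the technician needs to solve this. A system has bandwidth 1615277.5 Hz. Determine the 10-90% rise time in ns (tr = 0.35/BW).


Rise time from bandwidth relationship:
tr = 0.35 / BW
   = 0.35 / 1615277.5
   = 2.166810347e-07 s
   = 216.681 ns

216.681 ns


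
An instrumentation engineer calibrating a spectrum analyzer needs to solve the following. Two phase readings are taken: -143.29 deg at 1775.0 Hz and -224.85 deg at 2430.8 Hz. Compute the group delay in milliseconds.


Group delay from phase difference:
tau = -d(phi)/d(omega)
d(phi) = -81.56 deg = -1.423491 rad
d(omega) = 2*pi*(2430.8 - 1775.0) = 4120.5129 rad/s
tau = -(-1.423491) / 4120.5129
    = 0.3455 ms

0.3455 ms


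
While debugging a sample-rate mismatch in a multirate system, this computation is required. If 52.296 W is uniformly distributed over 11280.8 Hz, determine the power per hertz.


Power spectral density:
PSD = P / BW
    = 52.296 / 11280.8
    = 0.00463584 W/Hz

0.00463584 W/Hz


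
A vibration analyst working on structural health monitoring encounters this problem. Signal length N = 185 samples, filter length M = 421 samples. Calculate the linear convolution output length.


Linear convolution output length:
L = N + M - 1
  = 185 + 421 - 1
  = 605 samples

605


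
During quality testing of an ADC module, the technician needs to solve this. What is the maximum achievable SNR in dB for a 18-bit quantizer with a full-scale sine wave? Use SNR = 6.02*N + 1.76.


Theoretical SNR for a full-scale sinusoid:
SNR = 6.02 * N + 1.76
    = 6.02 * 18 + 1.76
    = 108.36 + 1.76
    = 110.12 dB

110.12 dB


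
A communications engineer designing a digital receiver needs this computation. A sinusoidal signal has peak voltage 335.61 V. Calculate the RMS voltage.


RMS voltage for a sinusoidal waveform:
V_rms = V_peak / sqrt(2)
      = 335.61 / 1.414214
      = 237.312 V

237.312 V


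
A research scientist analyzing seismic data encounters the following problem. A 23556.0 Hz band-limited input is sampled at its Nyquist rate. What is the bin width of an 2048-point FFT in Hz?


Step 1 — Nyquist sampling rate:
fs = 2 * fmax = 2 * 23556.0 = 47112.0 Hz

Step 2 — DFT bin spacing:
df = fs / N = 47112.0 / 2048 = 23.0039 Hz

23.0039 Hz


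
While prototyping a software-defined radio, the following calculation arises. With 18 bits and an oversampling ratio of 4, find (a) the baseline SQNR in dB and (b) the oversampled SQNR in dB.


Step 1 — baseline SQNR at Nyquist:
SQNR_base = 6.02*N + 1.76
          = 6.02*18 + 1.76
          = 110.12 dB

Step 2 — oversampling processing gain:
G = 10*log10(OSR) = 10*log10(4) = 6.02 dB

Step 3 — total:
SQNR_total = 110.12 + 6.02 = 116.14 dB

Base SQNR = 110.12 dB; oversampled SQNR = 116.14 dB


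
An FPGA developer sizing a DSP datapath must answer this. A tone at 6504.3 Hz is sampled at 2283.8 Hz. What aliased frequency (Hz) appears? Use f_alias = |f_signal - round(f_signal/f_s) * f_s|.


Compute the nearest integer multiple of fs to the signal:
n = round(6504.3 / 2283.8) = 3
f_alias = |6504.3 - 3 * 2283.8|
        = |6504.3 - 6851.4|
        = 347.1 Hz

347.1


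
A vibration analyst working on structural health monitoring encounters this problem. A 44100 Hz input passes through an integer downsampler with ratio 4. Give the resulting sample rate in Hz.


Decimation reduces the sample rate:
fs_out = fs_in / M
       = 44100 / 4
       = 11025.0 Hz

11025.0 Hz


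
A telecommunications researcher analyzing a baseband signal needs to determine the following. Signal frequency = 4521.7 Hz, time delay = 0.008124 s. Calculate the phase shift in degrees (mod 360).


Phase shift from frequency and time delay:
phi = 360 * f * t_delay
    = 360 * 4521.7 * 0.008124
    = 13224.34 degrees
    mod 360 = 264.34 degrees

264.34 degrees


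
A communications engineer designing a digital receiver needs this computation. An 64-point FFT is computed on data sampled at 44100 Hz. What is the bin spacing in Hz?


DFT frequency resolution:
df = fs / N
   = 44100 / 64
   = 689.0625 Hz

689.0625 Hz


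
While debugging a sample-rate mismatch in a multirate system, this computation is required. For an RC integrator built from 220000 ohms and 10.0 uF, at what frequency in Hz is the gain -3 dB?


Cutoff frequency of a first-order RC filter:
fc = 1 / (2 * pi * R * C)
C = 10.0 uF = 1e-05 F
fc = 1 / (2 * pi * 220000 * 1e-05)
   = 1 / 13.823007675795
   = 0.072343 Hz

0.072343 Hz


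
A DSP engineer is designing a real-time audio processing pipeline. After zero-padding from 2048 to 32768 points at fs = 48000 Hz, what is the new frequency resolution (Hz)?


Frequency resolution after zero-padding:
N_padded = 2048 * 16 = 32768
df = fs / N_padded
   = 48000 / 32768
   = 1.4648 Hz

1.4648 Hz


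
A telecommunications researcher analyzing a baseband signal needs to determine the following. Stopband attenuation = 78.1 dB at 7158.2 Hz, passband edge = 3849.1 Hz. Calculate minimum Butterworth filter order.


Butterworth filter order formula:
n = log10(10^(A/10) - 1) / (2 * log10(f_stop/f_pass))
10^(78.1/10) - 1 = 64565421.9035
f_stop/f_pass = 7158.2 / 3849.1 = 1.8597
n = 14.4928 -> ceil = 15

15


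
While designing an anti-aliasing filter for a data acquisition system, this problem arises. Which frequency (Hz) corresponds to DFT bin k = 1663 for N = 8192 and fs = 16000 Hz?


Frequency of DFT bin k:
f_k = k * fs / N
    = 1663 * 16000 / 8192
    = 26608000 / 8192
    = 3248.047 Hz

3248.047 Hz


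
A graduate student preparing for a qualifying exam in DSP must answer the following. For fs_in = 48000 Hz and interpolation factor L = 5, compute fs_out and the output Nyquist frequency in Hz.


Step 1 — output sample rate after interpolation by L:
fs_out = L * fs_in = 5 * 48000 = 240000 Hz

Step 2 — Nyquist frequency of the output stream:
f_Nyq = fs_out / 2 = 240000 / 2 = 120000.0 Hz

fs_out = 240000 Hz; f_Nyquist = 120000.0 Hz


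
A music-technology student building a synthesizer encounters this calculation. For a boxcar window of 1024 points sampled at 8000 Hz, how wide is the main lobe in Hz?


Main lobe width for a rectangular window:
Width = 2 * fs / N
      = 2 * 8000 / 1024
      = 16000 / 1024
      = 15.625 Hz

15.625 Hz


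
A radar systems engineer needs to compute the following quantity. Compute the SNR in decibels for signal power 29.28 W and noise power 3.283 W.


SNR in decibels:
SNR = 10 * log10(Ps / Pn)
    = 10 * log10(29.28 / 3.283)
    = 10 * log10(8.9187)
    = 10 * 0.9503
    = 9.5 dB

9.5 dB


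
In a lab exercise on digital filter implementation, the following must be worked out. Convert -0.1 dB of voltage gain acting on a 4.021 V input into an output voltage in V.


Output voltage from dB gain:
V_out = V_in * 10^(gain_dB / 20)
      = 4.021 * 10^(-0.1 / 20)
      = 4.021 * 0.988553
      = 3.975 V

3.975 V


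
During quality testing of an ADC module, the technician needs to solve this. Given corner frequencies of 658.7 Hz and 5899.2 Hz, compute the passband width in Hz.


Bandwidth is the difference of -3dB frequencies:
BW = f_high - f_low
   = 5899.2 - 658.7
   = 5240.5 Hz

5240.5 Hz


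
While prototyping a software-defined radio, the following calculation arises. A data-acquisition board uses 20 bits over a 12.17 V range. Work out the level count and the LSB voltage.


Step 1 — number of quantization levels:
L = 2^N = 2^20 = 1048576

Step 2 — LSB step size:
delta = Vfs / L
      = 12.17 / 1048576
      = 1.161e-05 V

Levels = 1048576; step size = 1.161e-05 V


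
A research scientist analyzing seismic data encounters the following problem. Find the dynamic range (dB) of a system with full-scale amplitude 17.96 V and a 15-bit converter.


Dynamic range from full-scale to LSB:
V_min = V_max / 2^bits = 17.96 / 2^15
DR = 20 * log10(V_max / V_min)
   = 20 * log10(2^15)
   = 20 * 15 * log10(2)
   = 90.31 dB

90.31 dB


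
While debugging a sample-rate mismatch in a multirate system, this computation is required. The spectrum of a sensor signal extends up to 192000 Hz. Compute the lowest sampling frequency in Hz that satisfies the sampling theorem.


The Nyquist rate is twice the maximum frequency component.
fs_min = 2 * fmax
      = 2 * 192000
      = 384000 Hz

384000


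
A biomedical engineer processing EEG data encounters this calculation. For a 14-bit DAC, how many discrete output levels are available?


Number of quantization levels = 2^N
= 2^14
= 16384

16384


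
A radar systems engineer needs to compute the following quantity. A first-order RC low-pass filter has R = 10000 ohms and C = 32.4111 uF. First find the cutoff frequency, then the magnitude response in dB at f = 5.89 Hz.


Step 1 — cutoff frequency:
fc = 1 / (2*pi*R*C)
C = 32.4111 uF = 3.24111e-05 F
fc = 1 / (2*pi*10000*3.24111e-05)
   = 0.491051 Hz

Step 2 — magnitude at f = 5.89 Hz:
|H(f)| = 1 / sqrt(1 + (f/fc)^2)
f/fc = 5.89 / 0.491051 = 11.994681
|H| = 1 / sqrt(1 + 143.872372) = 0.0830821
|H|_dB = 20*log10(0.0830821) = -21.61 dB

fc = 0.491051 Hz; |H(5.89 Hz)| = -21.61 dB


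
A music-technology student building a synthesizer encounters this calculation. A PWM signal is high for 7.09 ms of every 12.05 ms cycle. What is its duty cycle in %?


Duty cycle as a percentage:
DC = (t_on / T) * 100
   = (7.09 / 12.05) * 100
   = 0.588382 * 100
   = 58.84 %

58.84 %


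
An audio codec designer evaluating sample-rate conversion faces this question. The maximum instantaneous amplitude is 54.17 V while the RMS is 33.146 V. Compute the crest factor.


Crest factor is the ratio of peak to RMS:
CF = V_peak / V_rms
   = 54.17 / 33.146
   = 1.6343

1.6343


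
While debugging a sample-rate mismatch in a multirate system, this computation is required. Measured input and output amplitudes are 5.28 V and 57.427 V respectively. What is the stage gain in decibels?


Voltage gain in dB:
G = 20 * log10(Vout / Vin)
  = 20 * log10(57.427 / 5.28)
  = 20 * log10(10.876326)
  = 20 * 1.036482
  = 20.73 dB

20.73 dB


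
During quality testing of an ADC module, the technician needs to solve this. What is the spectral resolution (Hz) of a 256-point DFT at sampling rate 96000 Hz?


DFT frequency resolution:
df = fs / N
   = 96000 / 256
   = 375.0 Hz

375.0 Hz


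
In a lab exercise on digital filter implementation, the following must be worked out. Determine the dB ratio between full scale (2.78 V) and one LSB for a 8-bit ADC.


Dynamic range from full-scale to LSB:
V_min = V_max / 2^bits = 2.78 / 2^8
DR = 20 * log10(V_max / V_min)
   = 20 * log10(2^8)
   = 20 * 8 * log10(2)
   = 48.16 dB

48.16 dB


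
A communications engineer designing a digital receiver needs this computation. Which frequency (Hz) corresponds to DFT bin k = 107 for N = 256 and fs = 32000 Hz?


Frequency of DFT bin k:
f_k = k * fs / N
    = 107 * 32000 / 256
    = 3424000 / 256
    = 13375.0 Hz

13375.0 Hz


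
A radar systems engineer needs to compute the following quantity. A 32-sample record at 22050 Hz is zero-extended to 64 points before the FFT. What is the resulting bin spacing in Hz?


Frequency resolution after zero-padding:
N_padded = 32 * 2 = 64
df = fs / N_padded
   = 22050 / 64
   = 344.5312 Hz

344.5312 Hz


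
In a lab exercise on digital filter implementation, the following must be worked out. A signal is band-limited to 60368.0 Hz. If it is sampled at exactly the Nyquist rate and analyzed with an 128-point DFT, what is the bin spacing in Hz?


Step 1 — Nyquist sampling rate:
fs = 2 * fmax = 2 * 60368.0 = 120736.0 Hz

Step 2 — DFT bin spacing:
df = fs / N = 120736.0 / 128 = 943.25 Hz

943.25 Hz


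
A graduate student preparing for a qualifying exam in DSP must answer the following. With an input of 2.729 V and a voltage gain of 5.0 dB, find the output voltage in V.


Output voltage from dB gain:
V_out = V_in * 10^(gain_dB / 20)
      = 2.729 * 10^(5.0 / 20)
      = 2.729 * 1.778279
      = 4.8529 V

4.8529 V


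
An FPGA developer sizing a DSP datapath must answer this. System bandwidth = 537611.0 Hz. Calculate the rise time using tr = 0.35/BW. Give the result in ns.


Rise time from bandwidth relationship:
tr = 0.35 / BW
   = 0.35 / 537611.0
   = 6.510283458e-07 s
   = 651.0283 ns

651.0283 ns


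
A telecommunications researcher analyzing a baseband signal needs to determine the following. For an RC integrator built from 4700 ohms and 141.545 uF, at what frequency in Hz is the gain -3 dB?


Cutoff frequency of a first-order RC filter:
fc = 1 / (2 * pi * R * C)
C = 141.545 uF = 0.000141545 F
fc = 1 / (2 * pi * 4700 * 0.000141545)
   = 1 / 4.1799612822323
   = 0.239237 Hz

0.239237 Hz


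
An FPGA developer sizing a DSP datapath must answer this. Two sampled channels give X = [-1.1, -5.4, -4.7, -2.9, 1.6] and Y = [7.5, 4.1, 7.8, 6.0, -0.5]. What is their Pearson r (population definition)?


Pearson correlation coefficient (population):
r = cov(X,Y) / (std(X) * std(Y))
Mean X = -2.5, Mean Y = 4.98
Cov(X,Y) = -4.6
Std(X) = 2.536927, Std(Y) = 3.038026
r = -0.5968

-0.5968


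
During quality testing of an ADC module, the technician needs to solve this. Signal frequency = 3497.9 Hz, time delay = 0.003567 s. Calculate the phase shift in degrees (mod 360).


Phase shift from frequency and time delay:
phi = 360 * f * t_delay
    = 360 * 3497.9 * 0.003567
    = 4491.72 degrees
    mod 360 = 171.72 degrees

171.72 degrees


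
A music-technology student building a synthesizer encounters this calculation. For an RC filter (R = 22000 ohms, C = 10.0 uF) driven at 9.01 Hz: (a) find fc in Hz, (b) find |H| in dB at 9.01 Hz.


Step 1 — cutoff frequency:
fc = 1 / (2*pi*R*C)
C = 10.0 uF = 1e-05 F
fc = 1 / (2*pi*22000*1e-05)
   = 0.723432 Hz

Step 2 — magnitude at f = 9.01 Hz:
|H(f)| = 1 / sqrt(1 + (f/fc)^2)
f/fc = 9.01 / 0.723432 = 12.454522
|H| = 1 / sqrt(1 + 155.115118) = 0.0800346
|H|_dB = 20*log10(0.0800346) = -21.93 dB

fc = 0.723432 Hz; |H(9.01 Hz)| = -21.93 dB


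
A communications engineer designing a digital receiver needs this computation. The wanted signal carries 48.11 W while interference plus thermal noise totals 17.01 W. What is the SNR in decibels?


SNR in decibels:
SNR = 10 * log10(Ps / Pn)
    = 10 * log10(48.11 / 17.01)
    = 10 * log10(2.8283)
    = 10 * 0.4515
    = 4.52 dB

4.52 dB


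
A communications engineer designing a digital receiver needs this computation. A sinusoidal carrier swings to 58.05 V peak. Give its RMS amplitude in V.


RMS voltage for a sinusoidal waveform:
V_rms = V_peak / sqrt(2)
      = 58.05 / 1.414214
      = 41.048 V

41.048 V


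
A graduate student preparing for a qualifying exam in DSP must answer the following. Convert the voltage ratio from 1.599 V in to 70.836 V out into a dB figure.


Voltage gain in dB:
G = 20 * log10(Vout / Vin)
  = 20 * log10(70.836 / 1.599)
  = 20 * log10(44.300188)
  = 20 * 1.646406
  = 32.93 dB

32.93 dB


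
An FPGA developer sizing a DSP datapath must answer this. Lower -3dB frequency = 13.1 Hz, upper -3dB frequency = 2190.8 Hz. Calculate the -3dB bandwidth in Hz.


Bandwidth is the difference of -3dB frequencies:
BW = f_high - f_low
   = 2190.8 - 13.1
   = 2177.7 Hz

2177.7 Hz


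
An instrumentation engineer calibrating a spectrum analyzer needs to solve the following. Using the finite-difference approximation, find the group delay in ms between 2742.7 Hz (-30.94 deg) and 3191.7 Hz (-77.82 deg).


Group delay from phase difference:
tau = -d(phi)/d(omega)
d(phi) = -46.88 deg = -0.81821 rad
d(omega) = 2*pi*(3191.7 - 2742.7) = 2821.1502 rad/s
tau = -(-0.81821) / 2821.1502
    = 0.29 ms

0.29 ms


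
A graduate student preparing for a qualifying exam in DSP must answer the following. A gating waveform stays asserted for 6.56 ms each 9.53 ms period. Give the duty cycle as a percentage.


Duty cycle as a percentage:
DC = (t_on / T) * 100
   = (6.56 / 9.53) * 100
   = 0.688353 * 100
   = 68.84 %

68.84 %


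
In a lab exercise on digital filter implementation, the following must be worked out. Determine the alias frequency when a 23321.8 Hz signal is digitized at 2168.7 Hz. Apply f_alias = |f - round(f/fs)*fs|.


Compute the nearest integer multiple of fs to the signal:
n = round(23321.8 / 2168.7) = 11
f_alias = |23321.8 - 11 * 2168.7|
        = |23321.8 - 23855.7|
        = 533.9 Hz

533.9


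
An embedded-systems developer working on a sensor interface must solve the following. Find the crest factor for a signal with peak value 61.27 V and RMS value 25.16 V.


Crest factor is the ratio of peak to RMS:
CF = V_peak / V_rms
   = 61.27 / 25.16
   = 2.4352

2.4352


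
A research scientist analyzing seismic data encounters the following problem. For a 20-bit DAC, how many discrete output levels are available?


Number of quantization levels = 2^N
= 2^20
= 1048576

1048576


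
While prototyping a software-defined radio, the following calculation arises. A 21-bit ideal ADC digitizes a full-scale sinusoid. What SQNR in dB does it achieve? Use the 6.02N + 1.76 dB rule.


Theoretical SNR for a full-scale sinusoid:
SNR = 6.02 * N + 1.76
    = 6.02 * 21 + 1.76
    = 126.42 + 1.76
    = 128.18 dB

128.18 dB


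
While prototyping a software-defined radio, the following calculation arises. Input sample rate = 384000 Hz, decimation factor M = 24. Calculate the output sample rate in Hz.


Decimation reduces the sample rate:
fs_out = fs_in / M
       = 384000 / 24
       = 16000.0 Hz

16000.0 Hz


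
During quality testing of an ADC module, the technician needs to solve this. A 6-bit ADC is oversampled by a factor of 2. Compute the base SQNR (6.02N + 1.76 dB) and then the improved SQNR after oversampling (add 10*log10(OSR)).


Step 1 — baseline SQNR at Nyquist:
SQNR_base = 6.02*N + 1.76
          = 6.02*6 + 1.76
          = 37.88 dB

Step 2 — oversampling processing gain:
G = 10*log10(OSR) = 10*log10(2) = 3.01 dB

Step 3 — total:
SQNR_total = 37.88 + 3.01 = 40.89 dB

Base SQNR = 37.88 dB; oversampled SQNR = 40.89 dB


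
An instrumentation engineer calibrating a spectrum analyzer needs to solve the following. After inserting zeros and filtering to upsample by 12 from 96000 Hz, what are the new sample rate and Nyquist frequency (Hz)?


Step 1 — output sample rate after interpolation by L:
fs_out = L * fs_in = 12 * 96000 = 1152000 Hz

Step 2 — Nyquist frequency of the output stream:
f_Nyq = fs_out / 2 = 1152000 / 2 = 576000.0 Hz

fs_out = 1152000 Hz; f_Nyquist = 576000.0 Hz


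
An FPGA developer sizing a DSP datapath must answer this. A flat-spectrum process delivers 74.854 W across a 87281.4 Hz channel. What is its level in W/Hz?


Power spectral density:
PSD = P / BW
    = 74.854 / 87281.4
    = 0.00085762 W/Hz

0.00085762 W/Hz


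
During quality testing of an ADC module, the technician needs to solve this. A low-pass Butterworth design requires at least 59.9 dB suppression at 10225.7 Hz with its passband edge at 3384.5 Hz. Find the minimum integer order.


Butterworth filter order formula:
n = log10(10^(A/10) - 1) / (2 * log10(f_stop/f_pass))
10^(59.9/10) - 1 = 977236.221
f_stop/f_pass = 10225.7 / 3384.5 = 3.0213
n = 6.237 -> ceil = 7

7


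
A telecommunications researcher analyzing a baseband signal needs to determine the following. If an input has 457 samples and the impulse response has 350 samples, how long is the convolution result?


Linear convolution output length:
L = N + M - 1
  = 457 + 350 - 1
  = 806 samples

806


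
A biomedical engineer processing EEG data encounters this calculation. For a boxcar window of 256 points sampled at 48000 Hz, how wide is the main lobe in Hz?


Main lobe width for a rectangular window:
Width = 2 * fs / N
      = 2 * 48000 / 256
      = 96000 / 256
      = 375.0 Hz

375.0 Hz


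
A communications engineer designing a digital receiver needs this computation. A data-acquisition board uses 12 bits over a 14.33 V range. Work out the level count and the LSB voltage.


Step 1 — number of quantization levels:
L = 2^N = 2^12 = 4096

Step 2 — LSB step size:
delta = Vfs / L
      = 14.33 / 4096
      = 0.00349854 V

Levels = 4096; step size = 0.00349854 V


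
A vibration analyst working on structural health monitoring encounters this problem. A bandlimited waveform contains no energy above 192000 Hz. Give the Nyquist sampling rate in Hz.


The Nyquist rate is twice the maximum frequency component.
fs_min = 2 * fmax
      = 2 * 192000
      = 384000 Hz

384000


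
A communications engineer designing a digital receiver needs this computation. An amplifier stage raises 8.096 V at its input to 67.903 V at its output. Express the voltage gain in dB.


Voltage gain in dB:
G = 20 * log10(Vout / Vin)
  = 20 * log10(67.903 / 8.096)
  = 20 * log10(8.387228)
  = 20 * 0.923618
  = 18.47 dB

18.47 dB


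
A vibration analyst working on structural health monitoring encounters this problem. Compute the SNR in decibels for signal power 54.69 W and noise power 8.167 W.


SNR in decibels:
SNR = 10 * log10(Ps / Pn)
    = 10 * log10(54.69 / 8.167)
    = 10 * log10(6.6965)
    = 10 * 0.8258
    = 8.26 dB

8.26 dB


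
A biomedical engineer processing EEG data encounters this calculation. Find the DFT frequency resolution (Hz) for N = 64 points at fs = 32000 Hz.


DFT frequency resolution:
df = fs / N
   = 32000 / 64
   = 500.0 Hz

500.0 Hz


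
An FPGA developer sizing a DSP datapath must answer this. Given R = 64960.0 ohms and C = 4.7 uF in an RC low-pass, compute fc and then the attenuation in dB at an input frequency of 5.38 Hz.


Step 1 — cutoff frequency:
fc = 1 / (2*pi*R*C)
C = 4.7 uF = 4.7e-06 F
fc = 1 / (2*pi*64960.0*4.7e-06)
   = 0.521286 Hz

Step 2 — magnitude at f = 5.38 Hz:
|H(f)| = 1 / sqrt(1 + (f/fc)^2)
f/fc = 5.38 / 0.521286 = 10.32063
|H| = 1 / sqrt(1 + 106.515404) = 0.0964417
|H|_dB = 20*log10(0.0964417) = -20.31 dB

fc = 0.521286 Hz; |H(5.38 Hz)| = -20.31 dB


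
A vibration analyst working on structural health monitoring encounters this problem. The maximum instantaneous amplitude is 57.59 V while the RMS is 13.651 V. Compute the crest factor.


Crest factor is the ratio of peak to RMS:
CF = V_peak / V_rms
   = 57.59 / 13.651
   = 4.2187

4.2187


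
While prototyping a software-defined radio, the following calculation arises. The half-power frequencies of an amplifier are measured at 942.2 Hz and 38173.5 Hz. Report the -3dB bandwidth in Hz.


Bandwidth is the difference of -3dB frequencies:
BW = f_high - f_low
   = 38173.5 - 942.2
   = 37231.3 Hz

37231.3 Hz


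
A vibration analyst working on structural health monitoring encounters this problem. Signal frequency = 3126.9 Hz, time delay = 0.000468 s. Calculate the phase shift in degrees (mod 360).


Phase shift from frequency and time delay:
phi = 360 * f * t_delay
    = 360 * 3126.9 * 0.000468
    = 526.82 degrees
    mod 360 = 166.82 degrees

166.82 degrees


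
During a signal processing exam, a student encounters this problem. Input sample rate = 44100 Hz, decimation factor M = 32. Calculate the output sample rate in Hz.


Decimation reduces the sample rate:
fs_out = fs_in / M
       = 44100 / 32
       = 1378.125 Hz

1378.125 Hz


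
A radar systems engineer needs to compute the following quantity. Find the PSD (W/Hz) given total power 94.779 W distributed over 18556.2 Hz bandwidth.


Power spectral density:
PSD = P / BW
    = 94.779 / 18556.2
    = 0.00510767 W/Hz

0.00510767 W/Hz


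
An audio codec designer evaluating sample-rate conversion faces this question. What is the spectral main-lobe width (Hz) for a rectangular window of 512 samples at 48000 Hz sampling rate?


Main lobe width for a rectangular window:
Width = 2 * fs / N
      = 2 * 48000 / 512
      = 96000 / 512
      = 187.5 Hz

187.5 Hz


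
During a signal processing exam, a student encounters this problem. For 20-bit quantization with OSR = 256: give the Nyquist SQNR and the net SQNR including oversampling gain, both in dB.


Step 1 — baseline SQNR at Nyquist:
SQNR_base = 6.02*N + 1.76
          = 6.02*20 + 1.76
          = 122.16 dB

Step 2 — oversampling processing gain:
G = 10*log10(OSR) = 10*log10(256) = 24.08 dB

Step 3 — total:
SQNR_total = 122.16 + 24.08 = 146.24 dB

Base SQNR = 122.16 dB; oversampled SQNR = 146.24 dB


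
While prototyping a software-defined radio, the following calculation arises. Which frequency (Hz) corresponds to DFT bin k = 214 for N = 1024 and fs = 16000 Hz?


Frequency of DFT bin k:
f_k = k * fs / N
    = 214 * 16000 / 1024
    = 3424000 / 1024
    = 3343.75 Hz

3343.75 Hz


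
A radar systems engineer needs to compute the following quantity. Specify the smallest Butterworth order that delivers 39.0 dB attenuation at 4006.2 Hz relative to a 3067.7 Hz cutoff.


Butterworth filter order formula:
n = log10(10^(A/10) - 1) / (2 * log10(f_stop/f_pass))
10^(39.0/10) - 1 = 7942.2823
f_stop/f_pass = 4006.2 / 3067.7 = 1.3059
n = 16.8217 -> ceil = 17

17


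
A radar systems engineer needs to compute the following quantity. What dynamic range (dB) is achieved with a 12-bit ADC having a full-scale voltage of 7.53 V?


Dynamic range from full-scale to LSB:
V_min = V_max / 2^bits = 7.53 / 2^12
DR = 20 * log10(V_max / V_min)
   = 20 * log10(2^12)
   = 20 * 12 * log10(2)
   = 72.25 dB

72.25 dB


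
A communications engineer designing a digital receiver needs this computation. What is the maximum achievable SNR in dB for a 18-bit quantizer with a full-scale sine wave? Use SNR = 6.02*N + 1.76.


Theoretical SNR for a full-scale sinusoid:
SNR = 6.02 * N + 1.76
    = 6.02 * 18 + 1.76
    = 108.36 + 1.76
    = 110.12 dB

110.12 dB


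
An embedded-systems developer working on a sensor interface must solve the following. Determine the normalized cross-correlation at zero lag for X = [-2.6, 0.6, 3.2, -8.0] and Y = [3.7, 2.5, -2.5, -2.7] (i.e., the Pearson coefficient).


Pearson correlation coefficient (population):
r = cov(X,Y) / (std(X) * std(Y))
Mean X = -1.7, Mean Y = 0.25
Cov(X,Y) = 1.795
Std(X) = 4.17732, Std(Y) = 2.882273
r = 0.1491

0.1491


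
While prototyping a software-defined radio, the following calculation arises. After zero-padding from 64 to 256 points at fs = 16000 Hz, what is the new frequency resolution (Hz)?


Frequency resolution after zero-padding:
N_padded = 64 * 4 = 256
df = fs / N_padded
   = 16000 / 256
   = 62.5 Hz

62.5 Hz


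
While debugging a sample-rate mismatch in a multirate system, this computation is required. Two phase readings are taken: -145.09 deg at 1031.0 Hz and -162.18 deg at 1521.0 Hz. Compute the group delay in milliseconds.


Group delay from phase difference:
tau = -d(phi)/d(omega)
d(phi) = -17.09 deg = -0.298277 rad
d(omega) = 2*pi*(1521.0 - 1031.0) = 3078.7608 rad/s
tau = -(-0.298277) / 3078.7608
    = 0.0969 ms

0.0969 ms


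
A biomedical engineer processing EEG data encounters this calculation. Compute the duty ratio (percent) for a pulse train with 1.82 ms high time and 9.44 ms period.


Duty cycle as a percentage:
DC = (t_on / T) * 100
   = (1.82 / 9.44) * 100
   = 0.192797 * 100
   = 19.28 %

19.28 %


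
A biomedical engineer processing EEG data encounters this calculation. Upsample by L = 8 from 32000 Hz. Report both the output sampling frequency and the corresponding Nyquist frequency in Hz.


Step 1 — output sample rate after interpolation by L:
fs_out = L * fs_in = 8 * 32000 = 256000 Hz

Step 2 — Nyquist frequency of the output stream:
f_Nyq = fs_out / 2 = 256000 / 2 = 128000.0 Hz

fs_out = 256000 Hz; f_Nyquist = 128000.0 Hz


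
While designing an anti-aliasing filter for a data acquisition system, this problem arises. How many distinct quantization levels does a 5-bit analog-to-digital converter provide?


Number of quantization levels = 2^N
= 2^5
= 32

32


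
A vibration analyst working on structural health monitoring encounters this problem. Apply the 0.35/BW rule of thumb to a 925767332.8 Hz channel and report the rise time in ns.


Rise time from bandwidth relationship:
tr = 0.35 / BW
   = 0.35 / 925767332.8
   = 3.780647551e-10 s
   = 0.3781 ns

0.3781 ns


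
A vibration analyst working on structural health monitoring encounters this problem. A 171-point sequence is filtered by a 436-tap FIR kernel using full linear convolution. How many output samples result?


Linear convolution output length:
L = N + M - 1
  = 171 + 436 - 1
  = 606 samples

606


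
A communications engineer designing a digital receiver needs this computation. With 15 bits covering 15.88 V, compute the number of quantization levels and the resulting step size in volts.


Step 1 — number of quantization levels:
L = 2^N = 2^15 = 32768

Step 2 — LSB step size:
delta = Vfs / L
      = 15.88 / 32768
      = 0.00048462 V

Levels = 32768; step size = 0.00048462 V


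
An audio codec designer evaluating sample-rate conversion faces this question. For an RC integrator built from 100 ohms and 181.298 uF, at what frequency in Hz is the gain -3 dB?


Cutoff frequency of a first-order RC filter:
fc = 1 / (2 * pi * R * C)
C = 181.298 uF = 0.000181298 F
fc = 1 / (2 * pi * 100 * 0.000181298)
   = 1 / 0.1139128929821
   = 8.778638 Hz

8.778638 Hz


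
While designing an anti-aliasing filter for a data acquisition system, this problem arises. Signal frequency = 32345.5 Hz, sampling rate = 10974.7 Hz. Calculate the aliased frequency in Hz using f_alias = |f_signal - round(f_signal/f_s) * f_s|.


Compute the nearest integer multiple of fs to the signal:
n = round(32345.5 / 10974.7) = 3
f_alias = |32345.5 - 3 * 10974.7|
        = |32345.5 - 32924.1|
        = 578.6 Hz

578.6


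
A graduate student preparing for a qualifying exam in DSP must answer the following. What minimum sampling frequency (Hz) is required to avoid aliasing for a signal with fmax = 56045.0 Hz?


The Nyquist rate is twice the maximum frequency component.
fs_min = 2 * fmax
      = 2 * 56045.0
      = 112090.0 Hz

112090.0


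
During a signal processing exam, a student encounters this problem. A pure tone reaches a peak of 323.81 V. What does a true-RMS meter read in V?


RMS voltage for a sinusoidal waveform:
V_rms = V_peak / sqrt(2)
      = 323.81 / 1.414214
      = 228.968 V

228.968 V


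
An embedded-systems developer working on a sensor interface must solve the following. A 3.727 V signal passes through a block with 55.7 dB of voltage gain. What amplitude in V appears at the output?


Output voltage from dB gain:
V_out = V_in * 10^(gain_dB / 20)
      = 3.727 * 10^(55.7 / 20)
      = 3.727 * 609.536897
      = 2271.744 V

2271.744 V


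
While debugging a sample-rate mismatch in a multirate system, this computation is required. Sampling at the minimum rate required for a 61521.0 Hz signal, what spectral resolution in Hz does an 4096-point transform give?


Step 1 — Nyquist sampling rate:
fs = 2 * fmax = 2 * 61521.0 = 123042.0 Hz

Step 2 — DFT bin spacing:
df = fs / N = 123042.0 / 4096 = 30.0396 Hz

30.0396 Hz


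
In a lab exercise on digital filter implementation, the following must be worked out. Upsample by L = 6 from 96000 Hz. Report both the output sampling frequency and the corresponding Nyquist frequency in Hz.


Step 1 — output sample rate after interpolation by L:
fs_out = L * fs_in = 6 * 96000 = 576000 Hz

Step 2 — Nyquist frequency of the output stream:
f_Nyq = fs_out / 2 = 576000 / 2 = 288000.0 Hz

fs_out = 576000 Hz; f_Nyquist = 288000.0 Hz


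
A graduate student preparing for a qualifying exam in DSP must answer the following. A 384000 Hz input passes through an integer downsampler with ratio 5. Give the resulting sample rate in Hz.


Decimation reduces the sample rate:
fs_out = fs_in / M
       = 384000 / 5
       = 76800.0 Hz

76800.0 Hz


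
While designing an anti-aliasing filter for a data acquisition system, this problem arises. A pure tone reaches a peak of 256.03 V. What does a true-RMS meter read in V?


RMS voltage for a sinusoidal waveform:
V_rms = V_peak / sqrt(2)
      = 256.03 / 1.414214
      = 181.041 V

181.041 V


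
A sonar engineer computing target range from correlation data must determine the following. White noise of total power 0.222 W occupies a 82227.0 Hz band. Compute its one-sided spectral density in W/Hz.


Power spectral density:
PSD = P / BW
    = 0.222 / 82227.0
    = 2.7e-06 W/Hz

2.7e-06 W/Hz


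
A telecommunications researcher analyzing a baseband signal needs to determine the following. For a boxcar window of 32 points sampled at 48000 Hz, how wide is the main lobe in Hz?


Main lobe width for a rectangular window:
Width = 2 * fs / N
      = 2 * 48000 / 32
      = 96000 / 32
      = 3000.0 Hz

3000.0 Hz


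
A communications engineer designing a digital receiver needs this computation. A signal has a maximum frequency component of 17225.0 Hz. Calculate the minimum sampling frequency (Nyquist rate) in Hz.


The Nyquist rate is twice the maximum frequency component.
fs_min = 2 * fmax
      = 2 * 17225.0
      = 34450.0 Hz

34450.0


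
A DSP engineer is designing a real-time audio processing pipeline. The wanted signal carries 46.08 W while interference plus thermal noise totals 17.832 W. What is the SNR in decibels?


SNR in decibels:
SNR = 10 * log10(Ps / Pn)
    = 10 * log10(46.08 / 17.832)
    = 10 * log10(2.5841)
    = 10 * 0.4123
    = 4.12 dB

4.12 dB


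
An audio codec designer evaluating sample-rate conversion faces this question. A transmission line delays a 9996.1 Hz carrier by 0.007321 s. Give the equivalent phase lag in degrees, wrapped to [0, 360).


Phase shift from frequency and time delay:
phi = 360 * f * t_delay
    = 360 * 9996.1 * 0.007321
    = 26345.32 degrees
    mod 360 = 65.32 degrees

65.32 degrees


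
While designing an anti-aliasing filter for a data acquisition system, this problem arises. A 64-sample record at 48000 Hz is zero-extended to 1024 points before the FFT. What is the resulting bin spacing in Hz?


Frequency resolution after zero-padding:
N_padded = 64 * 16 = 1024
df = fs / N_padded
   = 48000 / 1024
   = 46.875 Hz

46.875 Hz


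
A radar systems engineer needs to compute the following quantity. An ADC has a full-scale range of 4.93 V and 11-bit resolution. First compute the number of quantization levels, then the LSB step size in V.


Step 1 — number of quantization levels:
L = 2^N = 2^11 = 2048

Step 2 — LSB step size:
delta = Vfs / L
      = 4.93 / 2048
      = 0.00240723 V

Levels = 2048; step size = 0.00240723 V


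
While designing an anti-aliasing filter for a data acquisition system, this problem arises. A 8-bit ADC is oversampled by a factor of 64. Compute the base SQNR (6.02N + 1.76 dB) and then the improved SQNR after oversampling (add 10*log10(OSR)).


Step 1 — baseline SQNR at Nyquist:
SQNR_base = 6.02*N + 1.76
          = 6.02*8 + 1.76
          = 49.92 dB

Step 2 — oversampling processing gain:
G = 10*log10(OSR) = 10*log10(64) = 18.06 dB

Step 3 — total:
SQNR_total = 49.92 + 18.06 = 67.98 dB

Base SQNR = 49.92 dB; oversampled SQNR = 67.98 dB


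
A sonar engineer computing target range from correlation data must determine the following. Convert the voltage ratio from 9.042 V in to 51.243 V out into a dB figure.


Voltage gain in dB:
G = 20 * log10(Vout / Vin)
  = 20 * log10(51.243 / 9.042)
  = 20 * log10(5.66722)
  = 20 * 0.75337
  = 15.07 dB

15.07 dB


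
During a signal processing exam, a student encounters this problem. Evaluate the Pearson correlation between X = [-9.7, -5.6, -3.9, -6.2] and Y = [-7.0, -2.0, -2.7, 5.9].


Pearson correlation coefficient (population):
r = cov(X,Y) / (std(X) * std(Y))
Mean X = -6.35, Mean Y = -1.45
Cov(X,Y) = 4.055
Std(X) = 2.110095, Std(Y) = 4.655373
r = 0.4128

0.4128


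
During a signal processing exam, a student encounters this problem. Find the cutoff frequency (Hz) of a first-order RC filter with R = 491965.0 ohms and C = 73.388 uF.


Cutoff frequency of a first-order RC filter:
fc = 1 / (2 * pi * R * C)
C = 73.388 uF = 7.3388e-05 F
fc = 1 / (2 * pi * 491965.0 * 7.3388e-05)
   = 1 / 226.85017957095
   = 0.004408 Hz

0.004408 Hz


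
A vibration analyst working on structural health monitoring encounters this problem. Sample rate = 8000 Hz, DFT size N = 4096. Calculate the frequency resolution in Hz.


DFT frequency resolution:
df = fs / N
   = 8000 / 4096
   = 1.9531 Hz

1.9531 Hz


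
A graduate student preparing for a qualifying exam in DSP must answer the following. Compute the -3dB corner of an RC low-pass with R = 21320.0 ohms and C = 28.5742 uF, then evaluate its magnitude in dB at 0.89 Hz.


Step 1 — cutoff frequency:
fc = 1 / (2*pi*R*C)
C = 28.5742 uF = 2.85742e-05 F
fc = 1 / (2*pi*21320.0*2.85742e-05)
   = 0.261252 Hz

Step 2 — magnitude at f = 0.89 Hz:
|H(f)| = 1 / sqrt(1 + (f/fc)^2)
f/fc = 0.89 / 0.261252 = 3.406672
|H| = 1 / sqrt(1 + 11.605414) = 0.2816576
|H|_dB = 20*log10(0.2816576) = -11.01 dB

fc = 0.261252 Hz; |H(0.89 Hz)| = -11.01 dB


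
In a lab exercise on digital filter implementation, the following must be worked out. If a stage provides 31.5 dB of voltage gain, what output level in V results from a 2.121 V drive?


Output voltage from dB gain:
V_out = V_in * 10^(gain_dB / 20)
      = 2.121 * 10^(31.5 / 20)
      = 2.121 * 37.58374
      = 79.7151 V

79.7151 V


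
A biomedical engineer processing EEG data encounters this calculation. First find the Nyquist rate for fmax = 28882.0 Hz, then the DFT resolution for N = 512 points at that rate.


Step 1 — Nyquist sampling rate:
fs = 2 * fmax = 2 * 28882.0 = 57764.0 Hz

Step 2 — DFT bin spacing:
df = fs / N = 57764.0 / 512 = 112.8203 Hz

112.8203 Hz


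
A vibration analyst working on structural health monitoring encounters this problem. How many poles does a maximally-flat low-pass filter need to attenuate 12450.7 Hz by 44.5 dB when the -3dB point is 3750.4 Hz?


Butterworth filter order formula:
n = log10(10^(A/10) - 1) / (2 * log10(f_stop/f_pass))
10^(44.5/10) - 1 = 28182.8293
f_stop/f_pass = 12450.7 / 3750.4 = 3.3198
n = 4.2697 -> ceil = 5

5
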